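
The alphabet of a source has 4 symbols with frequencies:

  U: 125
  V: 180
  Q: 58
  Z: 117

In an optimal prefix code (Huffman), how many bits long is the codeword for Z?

3

Repeatedly merge the two smallest:
merge Q(58) and Z(117): 175
merge U(125) and 175: 300
merge V(180) and 300: 480
Z sits 3 levels below the root, so its codeword is 3 bits.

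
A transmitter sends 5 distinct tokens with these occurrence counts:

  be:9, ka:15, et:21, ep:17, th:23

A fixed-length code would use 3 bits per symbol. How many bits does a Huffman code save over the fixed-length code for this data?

Fixed-length: 3 bits × 85 symbols = 255 bits.
Huffman merges:
merge be(9) and ka(15): 24
merge ep(17) and et(21): 38
merge th(23) and 24: 47
merge 38 and 47: 85
Huffman total = 24 + 38 + 47 + 85 = 194 bits.
Saving = 255 − 194 = 61 bits.

61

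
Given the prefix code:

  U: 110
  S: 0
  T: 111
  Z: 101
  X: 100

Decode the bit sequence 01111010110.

STZSU

Read left to right; each codeword is recognised as soon as it completes (prefix code):
  0→S | 111→T | 101→Z | 0→S | 110→U
Decoded message: STZSU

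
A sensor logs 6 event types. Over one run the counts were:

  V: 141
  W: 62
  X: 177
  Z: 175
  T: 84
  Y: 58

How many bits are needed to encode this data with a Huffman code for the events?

Merge the two smallest weights repeatedly:
combine Y(58), W(62) → 120
combine T(84), 120 → 204
combine V(141), Z(175) → 316
combine X(177), 204 → 381
combine 316, 381 → 697
Total encoded bits = sum of merged weights = 120 + 204 + 316 + 381 + 697 = 1718.

1718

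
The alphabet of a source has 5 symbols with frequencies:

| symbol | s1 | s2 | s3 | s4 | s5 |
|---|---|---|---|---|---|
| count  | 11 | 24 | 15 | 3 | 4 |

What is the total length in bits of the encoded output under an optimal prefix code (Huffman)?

115

Merge the two smallest weights repeatedly:
merge s4(3) and s5(4): 7
merge 7 and s1(11): 18
merge s3(15) and 18: 33
merge s2(24) and 33: 57
The encoded length is the sum of every internal node's weight: 7 + 18 + 33 + 57 = 115 bits.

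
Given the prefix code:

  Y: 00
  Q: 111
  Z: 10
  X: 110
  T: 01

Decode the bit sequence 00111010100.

YQTTY

Read left to right; each codeword is recognised as soon as it completes (prefix code):
  00→Y | 111→Q | 01→T | 01→T | 00→Y
Decoded message: YQTTY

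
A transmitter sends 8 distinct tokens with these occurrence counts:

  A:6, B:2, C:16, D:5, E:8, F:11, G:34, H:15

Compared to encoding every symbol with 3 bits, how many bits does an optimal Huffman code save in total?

Fixed-length: 3 bits × 97 symbols = 291 bits.
Huffman merges:
combine B(2), D(5) → 7
combine A(6), 7 → 13
combine E(8), F(11) → 19
combine 13, H(15) → 28
combine C(16), 19 → 35
combine 28, G(34) → 62
combine 35, 62 → 97
Huffman total = 7 + 13 + 19 + 28 + 35 + 62 + 97 = 261 bits.
Saving = 291 − 261 = 30 bits.

30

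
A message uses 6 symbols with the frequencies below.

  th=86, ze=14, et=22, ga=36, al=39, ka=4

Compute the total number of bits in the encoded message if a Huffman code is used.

449

Greedily combine the two least-frequent nodes:
merge ka(4) and ze(14): 18
merge 18 and et(22): 40
merge ga(36) and al(39): 75
merge 40 and 75: 115
merge th(86) and 115: 201
The encoded length is the sum of every internal node's weight: 18 + 40 + 75 + 115 + 201 = 449 bits.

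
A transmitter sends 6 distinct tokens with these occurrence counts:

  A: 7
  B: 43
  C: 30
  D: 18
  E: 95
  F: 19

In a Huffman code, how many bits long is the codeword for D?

4

Repeatedly merge the two smallest:
A(7) + D(18) → 25
F(19) + 25 → 44
C(30) + B(43) → 73
44 + 73 → 117
E(95) + 117 → 212
The subtree containing D is merged 4 times, so code length = 4.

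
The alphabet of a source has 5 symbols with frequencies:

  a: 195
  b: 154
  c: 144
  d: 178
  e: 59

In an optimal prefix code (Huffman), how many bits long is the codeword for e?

3

Huffman merges, smallest pair first:
merge e(59) and c(144): 203
merge b(154) and d(178): 332
merge a(195) and 203: 398
merge 332 and 398: 730
The subtree containing e is merged 3 times, so code length = 3.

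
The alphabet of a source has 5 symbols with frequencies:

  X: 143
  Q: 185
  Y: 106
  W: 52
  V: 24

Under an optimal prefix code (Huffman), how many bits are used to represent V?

4

Huffman merges, smallest pair first:
combine V(24), W(52) → 76
combine 76, Y(106) → 182
combine X(143), 182 → 325
combine Q(185), 325 → 510
The subtree containing V is merged 4 times, so code length = 4.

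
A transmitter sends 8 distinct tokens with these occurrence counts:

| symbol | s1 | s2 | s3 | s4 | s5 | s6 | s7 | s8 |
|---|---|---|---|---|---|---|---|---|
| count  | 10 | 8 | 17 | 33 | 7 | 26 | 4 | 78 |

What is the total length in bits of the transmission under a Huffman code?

Greedily combine the two least-frequent nodes:
combine s7(4), s5(7) → 11
combine s2(8), s1(10) → 18
combine 11, s3(17) → 28
combine 18, s6(26) → 44
combine 28, s4(33) → 61
combine 44, 61 → 105
combine s8(78), 105 → 183
The encoded length is the sum of every internal node's weight: 11 + 18 + 28 + 44 + 61 + 105 + 183 = 450 bits.

450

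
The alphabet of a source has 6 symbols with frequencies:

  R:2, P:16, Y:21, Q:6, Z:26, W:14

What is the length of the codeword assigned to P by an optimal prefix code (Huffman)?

Repeatedly merge the two smallest:
combine R(2), Q(6) → 8
combine 8, W(14) → 22
combine P(16), Y(21) → 37
combine 22, Z(26) → 48
combine 37, 48 → 85
P sits 2 levels below the root, so its codeword is 2 bits.

2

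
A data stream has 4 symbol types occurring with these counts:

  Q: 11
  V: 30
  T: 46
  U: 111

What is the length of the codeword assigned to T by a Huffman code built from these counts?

Huffman merges, smallest pair first:
merge Q(11) and V(30): 41
merge 41 and T(46): 87
merge 87 and U(111): 198
T's leaf is at depth 2, giving a 2-bit codeword.

2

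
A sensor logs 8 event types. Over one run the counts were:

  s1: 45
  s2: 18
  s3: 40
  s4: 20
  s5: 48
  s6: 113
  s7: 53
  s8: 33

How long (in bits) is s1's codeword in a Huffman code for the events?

Build the tree from the bottom:
combine s2(18), s4(20) → 38
combine s8(33), 38 → 71
combine s3(40), s1(45) → 85
combine s5(48), s7(53) → 101
combine 71, 85 → 156
combine 101, s6(113) → 214
combine 156, 214 → 370
s1's leaf is at depth 3, giving a 3-bit codeword.

3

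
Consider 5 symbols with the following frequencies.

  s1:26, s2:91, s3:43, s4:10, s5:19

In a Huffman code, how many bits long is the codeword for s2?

Build the tree from the bottom:
combine s4(10), s5(19) → 29
combine s1(26), 29 → 55
combine s3(43), 55 → 98
combine s2(91), 98 → 189
s2 sits one level below the root: a 1-bit codeword.

1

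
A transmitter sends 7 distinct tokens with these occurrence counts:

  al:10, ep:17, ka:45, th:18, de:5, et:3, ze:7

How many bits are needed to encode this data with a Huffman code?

248

Merge the two smallest weights repeatedly:
merge et(3) and de(5): 8
merge ze(7) and 8: 15
merge al(10) and 15: 25
merge ep(17) and th(18): 35
merge 25 and 35: 60
merge ka(45) and 60: 105
The encoded length is the sum of every internal node's weight: 8 + 15 + 25 + 35 + 60 + 105 = 248 bits.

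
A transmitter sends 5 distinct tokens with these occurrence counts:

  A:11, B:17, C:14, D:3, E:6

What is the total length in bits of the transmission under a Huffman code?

111

Greedily combine the two least-frequent nodes:
combine D(3), E(6) → 9
combine 9, A(11) → 20
combine C(14), B(17) → 31
combine 20, 31 → 51
Total encoded bits = sum of merged weights = 9 + 20 + 31 + 51 = 111.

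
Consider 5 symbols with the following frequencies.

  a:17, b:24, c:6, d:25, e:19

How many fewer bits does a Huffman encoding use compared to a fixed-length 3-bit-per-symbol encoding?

68

Fixed-length: 3 bits × 91 symbols = 273 bits.
Huffman merges:
combine c(6), a(17) → 23
combine e(19), 23 → 42
combine b(24), d(25) → 49
combine 42, 49 → 91
Huffman total = 23 + 42 + 49 + 91 = 205 bits.
Saving = 273 − 205 = 68 bits.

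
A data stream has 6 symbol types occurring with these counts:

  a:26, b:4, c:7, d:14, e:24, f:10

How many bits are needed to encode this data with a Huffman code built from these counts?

202

Merge the two smallest weights repeatedly:
merge b(4) and c(7): 11
merge f(10) and 11: 21
merge d(14) and 21: 35
merge e(24) and a(26): 50
merge 35 and 50: 85
The encoded length is the sum of every internal node's weight: 11 + 21 + 35 + 50 + 85 = 202 bits.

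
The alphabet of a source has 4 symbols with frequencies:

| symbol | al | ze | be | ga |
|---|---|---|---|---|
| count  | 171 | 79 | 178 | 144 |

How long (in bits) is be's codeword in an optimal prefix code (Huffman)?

2

Repeatedly merge the two smallest:
merge ze(79) and ga(144): 223
merge al(171) and be(178): 349
merge 223 and 349: 572
be's leaf is at depth 2, giving a 2-bit codeword.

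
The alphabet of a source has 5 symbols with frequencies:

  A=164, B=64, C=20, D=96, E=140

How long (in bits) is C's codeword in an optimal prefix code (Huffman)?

Huffman merges, smallest pair first:
merge C(20) and B(64): 84
merge 84 and D(96): 180
merge E(140) and A(164): 304
merge 180 and 304: 484
The subtree containing C is merged 3 times, so code length = 3.

3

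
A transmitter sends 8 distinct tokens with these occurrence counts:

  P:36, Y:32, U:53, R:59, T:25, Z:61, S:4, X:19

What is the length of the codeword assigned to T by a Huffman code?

Build the tree from the bottom:
combine S(4), X(19) → 23
combine 23, T(25) → 48
combine Y(32), P(36) → 68
combine 48, U(53) → 101
combine R(59), Z(61) → 120
combine 68, 101 → 169
combine 120, 169 → 289
T's leaf is at depth 4, giving a 4-bit codeword.

4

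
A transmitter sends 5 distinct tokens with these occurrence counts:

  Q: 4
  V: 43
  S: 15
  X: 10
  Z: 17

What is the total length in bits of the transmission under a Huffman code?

Greedily combine the two least-frequent nodes:
Q(4) + X(10) → 14
14 + S(15) → 29
Z(17) + 29 → 46
V(43) + 46 → 89
Each symbol's bit-cost is frequency × depth; summing gives 178 bits (equivalently 14 + 29 + 46 + 89).

178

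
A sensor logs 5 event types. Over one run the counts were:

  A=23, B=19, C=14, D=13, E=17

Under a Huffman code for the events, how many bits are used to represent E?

2

Repeatedly merge the two smallest:
D(13) + C(14) → 27
E(17) + B(19) → 36
A(23) + 27 → 50
36 + 50 → 86
E's leaf is at depth 2, giving a 2-bit codeword.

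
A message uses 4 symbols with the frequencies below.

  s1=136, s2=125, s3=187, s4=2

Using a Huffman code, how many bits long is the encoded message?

Greedily combine the two least-frequent nodes:
combine s4(2), s2(125) → 127
combine 127, s1(136) → 263
combine s3(187), 263 → 450
The encoded length is the sum of every internal node's weight: 127 + 263 + 450 = 840 bits.

840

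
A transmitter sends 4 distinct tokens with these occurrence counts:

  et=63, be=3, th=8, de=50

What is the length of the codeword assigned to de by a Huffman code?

2

Build the tree from the bottom:
combine be(3), th(8) → 11
combine 11, de(50) → 61
combine 61, et(63) → 124
de's leaf is at depth 2, giving a 2-bit codeword.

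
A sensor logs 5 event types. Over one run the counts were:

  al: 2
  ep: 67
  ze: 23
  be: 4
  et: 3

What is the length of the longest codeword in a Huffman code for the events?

4

Merge the two lowest-weight nodes at each step:
merge al(2) and et(3): 5
merge be(4) and 5: 9
merge 9 and ze(23): 32
merge 32 and ep(67): 99
Maximum depth reached is 4.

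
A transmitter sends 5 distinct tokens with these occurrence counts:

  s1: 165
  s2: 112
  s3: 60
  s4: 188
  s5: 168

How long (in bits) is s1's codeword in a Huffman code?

Build the tree from the bottom:
s3(60) + s2(112) → 172
s1(165) + s5(168) → 333
172 + s4(188) → 360
333 + 360 → 693
s1 sits 2 levels below the root, so its codeword is 2 bits.

2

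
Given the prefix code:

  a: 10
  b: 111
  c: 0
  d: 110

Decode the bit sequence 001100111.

Read left to right; each codeword is recognised as soon as it completes (prefix code):
  0→c | 0→c | 110→d | 0→c | 111→b
Decoded message: ccdcb

ccdcb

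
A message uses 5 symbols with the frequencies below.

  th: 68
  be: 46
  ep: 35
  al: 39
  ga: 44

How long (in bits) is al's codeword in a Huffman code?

Repeatedly merge the two smallest:
merge ep(35) and al(39): 74
merge ga(44) and be(46): 90
merge th(68) and 74: 142
merge 90 and 142: 232
al's leaf is at depth 3, giving a 3-bit codeword.

3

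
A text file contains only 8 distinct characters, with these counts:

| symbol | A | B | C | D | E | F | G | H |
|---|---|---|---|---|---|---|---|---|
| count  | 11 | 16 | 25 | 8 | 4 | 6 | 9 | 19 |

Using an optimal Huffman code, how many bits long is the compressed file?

Greedily combine the two least-frequent nodes:
combine E(4), F(6) → 10
combine D(8), G(9) → 17
combine 10, A(11) → 21
combine B(16), 17 → 33
combine H(19), 21 → 40
combine C(25), 33 → 58
combine 40, 58 → 98
Each symbol's bit-cost is frequency × depth; summing gives 277 bits (equivalently 10 + 17 + 21 + 33 + 40 + 58 + 98).

277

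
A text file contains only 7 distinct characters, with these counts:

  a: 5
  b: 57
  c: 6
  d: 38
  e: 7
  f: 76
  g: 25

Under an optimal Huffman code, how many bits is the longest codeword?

Merge the two lowest-weight nodes at each step:
combine a(5), c(6) → 11
combine e(7), 11 → 18
combine 18, g(25) → 43
combine d(38), 43 → 81
combine b(57), f(76) → 133
combine 81, 133 → 214
Maximum depth reached is 5.

5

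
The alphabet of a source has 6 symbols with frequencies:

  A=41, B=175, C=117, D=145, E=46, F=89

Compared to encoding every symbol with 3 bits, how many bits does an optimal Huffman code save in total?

350

Fixed-length: 3 bits × 613 symbols = 1839 bits.
Huffman merges:
combine A(41), E(46) → 87
combine 87, F(89) → 176
combine C(117), D(145) → 262
combine B(175), 176 → 351
combine 262, 351 → 613
Huffman total = 87 + 176 + 262 + 351 + 613 = 1489 bits.
Saving = 1839 − 1489 = 350 bits.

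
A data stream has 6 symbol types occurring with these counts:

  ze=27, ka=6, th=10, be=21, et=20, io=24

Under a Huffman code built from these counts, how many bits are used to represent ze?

2

Build the tree from the bottom:
merge ka(6) and th(10): 16
merge 16 and et(20): 36
merge be(21) and io(24): 45
merge ze(27) and 36: 63
merge 45 and 63: 108
ze's leaf is at depth 2, giving a 2-bit codeword.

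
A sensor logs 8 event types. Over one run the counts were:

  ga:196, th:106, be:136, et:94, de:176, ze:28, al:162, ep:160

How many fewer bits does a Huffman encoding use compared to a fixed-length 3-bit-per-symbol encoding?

74

Fixed-length: 3 bits × 1058 symbols = 3174 bits.
Huffman merges:
combine ze(28), et(94) → 122
combine th(106), 122 → 228
combine be(136), ep(160) → 296
combine al(162), de(176) → 338
combine ga(196), 228 → 424
combine 296, 338 → 634
combine 424, 634 → 1058
Huffman total = 122 + 228 + 296 + 338 + 424 + 634 + 1058 = 3100 bits.
Saving = 3174 − 3100 = 74 bits.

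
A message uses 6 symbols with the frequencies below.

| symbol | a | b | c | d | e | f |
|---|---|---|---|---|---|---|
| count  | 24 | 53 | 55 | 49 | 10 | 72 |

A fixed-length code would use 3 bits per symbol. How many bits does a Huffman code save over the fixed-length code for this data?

146

Fixed-length: 3 bits × 263 symbols = 789 bits.
Huffman merges:
merge e(10) and a(24): 34
merge 34 and d(49): 83
merge b(53) and c(55): 108
merge f(72) and 83: 155
merge 108 and 155: 263
Huffman total = 34 + 83 + 108 + 155 + 263 = 643 bits.
Saving = 789 − 643 = 146 bits.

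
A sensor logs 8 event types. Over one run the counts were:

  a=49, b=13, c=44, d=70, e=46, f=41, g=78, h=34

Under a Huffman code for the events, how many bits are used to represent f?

Build the tree from the bottom:
merge b(13) and h(34): 47
merge f(41) and c(44): 85
merge e(46) and 47: 93
merge a(49) and d(70): 119
merge g(78) and 85: 163
merge 93 and 119: 212
merge 163 and 212: 375
f's leaf is at depth 3, giving a 3-bit codeword.

3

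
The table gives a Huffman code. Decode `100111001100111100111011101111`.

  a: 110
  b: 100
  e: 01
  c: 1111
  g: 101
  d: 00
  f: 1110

Read left to right; each codeword is recognised as soon as it completes (prefix code):
  100→b | 1110→f | 01→e | 100→b | 1111→c | 00→d | 1110→f | 1110→f | 1111→c
Decoded message: bfebcdffc

bfebcdffc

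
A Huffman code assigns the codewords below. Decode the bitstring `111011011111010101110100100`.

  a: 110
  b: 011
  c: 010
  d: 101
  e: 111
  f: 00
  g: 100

Read left to right; each codeword is recognised as soon as it completes (prefix code):
  111→e | 011→b | 011→b | 111→e | 010→c | 101→d | 110→a | 100→g | 100→g
Decoded message: ebbecdagg

ebbecdagg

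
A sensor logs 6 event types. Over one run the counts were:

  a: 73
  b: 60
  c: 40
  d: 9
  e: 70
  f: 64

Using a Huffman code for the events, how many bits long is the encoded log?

790

Merge the two smallest weights repeatedly:
d(9) + c(40) → 49
49 + b(60) → 109
f(64) + e(70) → 134
a(73) + 109 → 182
134 + 182 → 316
The encoded length is the sum of every internal node's weight: 49 + 109 + 134 + 182 + 316 = 790 bits.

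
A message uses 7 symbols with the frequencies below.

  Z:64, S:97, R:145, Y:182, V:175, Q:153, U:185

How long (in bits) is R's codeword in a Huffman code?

Huffman merges, smallest pair first:
Z(64) + S(97) → 161
R(145) + Q(153) → 298
161 + V(175) → 336
Y(182) + U(185) → 367
298 + 336 → 634
367 + 634 → 1001
The subtree containing R is merged 3 times, so code length = 3.

3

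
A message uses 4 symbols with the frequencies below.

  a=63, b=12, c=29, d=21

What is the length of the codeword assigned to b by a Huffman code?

Build the tree from the bottom:
merge b(12) and d(21): 33
merge c(29) and 33: 62
merge 62 and a(63): 125
The subtree containing b is merged 3 times, so code length = 3.

3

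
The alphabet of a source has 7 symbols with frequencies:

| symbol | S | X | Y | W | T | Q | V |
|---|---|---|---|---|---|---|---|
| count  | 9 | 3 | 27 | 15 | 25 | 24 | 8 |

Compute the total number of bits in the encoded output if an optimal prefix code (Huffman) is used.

288

Greedily combine the two least-frequent nodes:
combine X(3), V(8) → 11
combine S(9), 11 → 20
combine W(15), 20 → 35
combine Q(24), T(25) → 49
combine Y(27), 35 → 62
combine 49, 62 → 111
Total encoded bits = sum of merged weights = 11 + 20 + 35 + 49 + 62 + 111 = 288.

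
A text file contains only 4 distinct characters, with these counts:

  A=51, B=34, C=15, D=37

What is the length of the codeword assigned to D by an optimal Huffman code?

Repeatedly merge the two smallest:
combine C(15), B(34) → 49
combine D(37), 49 → 86
combine A(51), 86 → 137
The subtree containing D is merged 2 times, so code length = 2.

2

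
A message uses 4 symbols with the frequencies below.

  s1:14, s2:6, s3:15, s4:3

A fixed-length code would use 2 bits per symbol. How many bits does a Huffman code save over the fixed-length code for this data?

6

Fixed-length: 2 bits × 38 symbols = 76 bits.
Huffman merges:
s4(3) + s2(6) → 9
9 + s1(14) → 23
s3(15) + 23 → 38
Huffman total = 9 + 23 + 38 = 70 bits.
Saving = 76 − 70 = 6 bits.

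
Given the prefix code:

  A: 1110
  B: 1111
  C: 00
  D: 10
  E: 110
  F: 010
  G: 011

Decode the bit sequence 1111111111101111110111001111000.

BBABEAGEC

Read left to right; each codeword is recognised as soon as it completes (prefix code):
  1111→B | 1111→B | 1110→A | 1111→B | 110→E | 1110→A | 011→G | 110→E | 00→C
Decoded message: BBABEAGEC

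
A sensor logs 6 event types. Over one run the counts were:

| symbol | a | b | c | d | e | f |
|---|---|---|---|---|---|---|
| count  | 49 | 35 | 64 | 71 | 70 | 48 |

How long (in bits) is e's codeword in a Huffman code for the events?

Build the tree from the bottom:
b(35) + f(48) → 83
a(49) + c(64) → 113
e(70) + d(71) → 141
83 + 113 → 196
141 + 196 → 337
e sits 2 levels below the root, so its codeword is 2 bits.

2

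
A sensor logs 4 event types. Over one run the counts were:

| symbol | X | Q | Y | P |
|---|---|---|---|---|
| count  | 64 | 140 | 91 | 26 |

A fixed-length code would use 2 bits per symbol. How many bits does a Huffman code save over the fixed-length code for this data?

50

Fixed-length: 2 bits × 321 symbols = 642 bits.
Huffman merges:
P(26) + X(64) → 90
90 + Y(91) → 181
Q(140) + 181 → 321
Huffman total = 90 + 181 + 321 = 592 bits.
Saving = 642 − 592 = 50 bits.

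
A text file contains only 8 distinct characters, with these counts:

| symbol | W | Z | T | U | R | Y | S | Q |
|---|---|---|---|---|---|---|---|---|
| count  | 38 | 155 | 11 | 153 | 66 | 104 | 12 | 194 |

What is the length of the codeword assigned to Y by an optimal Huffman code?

3

Huffman merges, smallest pair first:
combine T(11), S(12) → 23
combine 23, W(38) → 61
combine 61, R(66) → 127
combine Y(104), 127 → 231
combine U(153), Z(155) → 308
combine Q(194), 231 → 425
combine 308, 425 → 733
Y's leaf is at depth 3, giving a 3-bit codeword.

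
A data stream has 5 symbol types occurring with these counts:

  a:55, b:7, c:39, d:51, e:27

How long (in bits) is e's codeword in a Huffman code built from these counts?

Build the tree from the bottom:
b(7) + e(27) → 34
34 + c(39) → 73
d(51) + a(55) → 106
73 + 106 → 179
e sits 3 levels below the root, so its codeword is 3 bits.

3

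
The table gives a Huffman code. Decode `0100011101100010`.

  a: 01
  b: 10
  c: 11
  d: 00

adacabdb

Read left to right; each codeword is recognised as soon as it completes (prefix code):
  01→a | 00→d | 01→a | 11→c | 01→a | 10→b | 00→d | 10→b
Decoded message: adacabdb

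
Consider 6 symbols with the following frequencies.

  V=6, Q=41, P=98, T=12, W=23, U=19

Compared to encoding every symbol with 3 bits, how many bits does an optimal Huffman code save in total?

Fixed-length: 3 bits × 199 symbols = 597 bits.
Huffman merges:
merge V(6) and T(12): 18
merge 18 and U(19): 37
merge W(23) and 37: 60
merge Q(41) and 60: 101
merge P(98) and 101: 199
Huffman total = 18 + 37 + 60 + 101 + 199 = 415 bits.
Saving = 597 − 415 = 182 bits.

182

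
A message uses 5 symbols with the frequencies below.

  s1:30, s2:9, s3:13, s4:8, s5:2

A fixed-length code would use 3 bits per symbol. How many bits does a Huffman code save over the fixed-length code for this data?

63

Fixed-length: 3 bits × 62 symbols = 186 bits.
Huffman merges:
combine s5(2), s4(8) → 10
combine s2(9), 10 → 19
combine s3(13), 19 → 32
combine s1(30), 32 → 62
Huffman total = 10 + 19 + 32 + 62 = 123 bits.
Saving = 186 − 123 = 63 bits.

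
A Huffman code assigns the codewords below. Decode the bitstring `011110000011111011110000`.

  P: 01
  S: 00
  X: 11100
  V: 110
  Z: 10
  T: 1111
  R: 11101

Read left to right; each codeword is recognised as soon as it completes (prefix code):
  01→P | 11100→X | 00→S | 01→P | 1111→T | 01→P | 11100→X | 00→S
Decoded message: PXSPTPXS

PXSPTPXS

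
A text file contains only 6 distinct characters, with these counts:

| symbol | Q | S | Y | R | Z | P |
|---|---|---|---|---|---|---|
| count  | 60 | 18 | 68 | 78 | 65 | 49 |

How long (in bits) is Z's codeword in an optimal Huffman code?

3

Repeatedly merge the two smallest:
merge S(18) and P(49): 67
merge Q(60) and Z(65): 125
merge 67 and Y(68): 135
merge R(78) and 125: 203
merge 135 and 203: 338
The subtree containing Z is merged 3 times, so code length = 3.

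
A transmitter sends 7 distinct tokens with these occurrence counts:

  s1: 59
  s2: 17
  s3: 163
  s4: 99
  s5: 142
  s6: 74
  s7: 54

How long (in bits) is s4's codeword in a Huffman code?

3

Repeatedly merge the two smallest:
s2(17) + s7(54) → 71
s1(59) + 71 → 130
s6(74) + s4(99) → 173
130 + s5(142) → 272
s3(163) + 173 → 336
272 + 336 → 608
The subtree containing s4 is merged 3 times, so code length = 3.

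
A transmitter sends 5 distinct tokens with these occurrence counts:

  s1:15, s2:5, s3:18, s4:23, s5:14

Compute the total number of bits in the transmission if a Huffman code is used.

Build the Huffman tree bottom-up:
merge s2(5) and s5(14): 19
merge s1(15) and s3(18): 33
merge 19 and s4(23): 42
merge 33 and 42: 75
Each symbol's bit-cost is frequency × depth; summing gives 169 bits (equivalently 19 + 33 + 42 + 75).

169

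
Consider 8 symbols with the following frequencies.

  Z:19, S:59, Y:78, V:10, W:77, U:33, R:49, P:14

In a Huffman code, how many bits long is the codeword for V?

5

Build the tree from the bottom:
V(10) + P(14) → 24
Z(19) + 24 → 43
U(33) + 43 → 76
R(49) + S(59) → 108
76 + W(77) → 153
Y(78) + 108 → 186
153 + 186 → 339
V sits 5 levels below the root, so its codeword is 5 bits.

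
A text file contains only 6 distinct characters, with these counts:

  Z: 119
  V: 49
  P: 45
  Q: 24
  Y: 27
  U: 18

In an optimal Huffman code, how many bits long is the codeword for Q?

4

Repeatedly merge the two smallest:
combine U(18), Q(24) → 42
combine Y(27), 42 → 69
combine P(45), V(49) → 94
combine 69, 94 → 163
combine Z(119), 163 → 282
Q sits 4 levels below the root, so its codeword is 4 bits.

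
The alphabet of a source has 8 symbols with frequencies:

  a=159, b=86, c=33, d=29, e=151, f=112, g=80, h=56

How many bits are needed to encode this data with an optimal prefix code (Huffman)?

Build the Huffman tree bottom-up:
merge d(29) and c(33): 62
merge h(56) and 62: 118
merge g(80) and b(86): 166
merge f(112) and 118: 230
merge e(151) and a(159): 310
merge 166 and 230: 396
merge 310 and 396: 706
The encoded length is the sum of every internal node's weight: 62 + 118 + 166 + 230 + 310 + 396 + 706 = 1988 bits.

1988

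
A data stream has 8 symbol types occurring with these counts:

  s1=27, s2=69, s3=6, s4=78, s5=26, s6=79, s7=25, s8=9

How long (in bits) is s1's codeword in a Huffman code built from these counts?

4

Huffman merges, smallest pair first:
merge s3(6) and s8(9): 15
merge 15 and s7(25): 40
merge s5(26) and s1(27): 53
merge 40 and 53: 93
merge s2(69) and s4(78): 147
merge s6(79) and 93: 172
merge 147 and 172: 319
The subtree containing s1 is merged 4 times, so code length = 4.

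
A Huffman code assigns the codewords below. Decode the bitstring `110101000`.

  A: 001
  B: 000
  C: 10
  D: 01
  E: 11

Read left to right; each codeword is recognised as soon as it completes (prefix code):
  11→E | 01→D | 01→D | 000→B
Decoded message: EDDB

EDDB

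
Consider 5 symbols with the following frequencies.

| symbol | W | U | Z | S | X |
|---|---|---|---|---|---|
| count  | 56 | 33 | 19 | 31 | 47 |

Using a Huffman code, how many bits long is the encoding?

Greedily combine the two least-frequent nodes:
merge Z(19) and S(31): 50
merge U(33) and X(47): 80
merge 50 and W(56): 106
merge 80 and 106: 186
Total encoded bits = sum of merged weights = 50 + 80 + 106 + 186 = 422.

422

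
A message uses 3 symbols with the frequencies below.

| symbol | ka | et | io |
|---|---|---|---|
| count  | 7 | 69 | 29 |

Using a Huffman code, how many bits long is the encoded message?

Greedily combine the two least-frequent nodes:
ka(7) + io(29) → 36
36 + et(69) → 105
The encoded length is the sum of every internal node's weight: 36 + 105 = 141 bits.

141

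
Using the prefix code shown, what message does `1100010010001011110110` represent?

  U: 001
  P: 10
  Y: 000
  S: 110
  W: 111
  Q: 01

SUUYPWPS

Read left to right; each codeword is recognised as soon as it completes (prefix code):
  110→S | 001→U | 001→U | 000→Y | 10→P | 111→W | 10→P | 110→S
Decoded message: SUUYPWPS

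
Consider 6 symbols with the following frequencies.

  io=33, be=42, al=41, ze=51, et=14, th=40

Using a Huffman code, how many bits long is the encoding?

Merge the two smallest weights repeatedly:
et(14) + io(33) → 47
th(40) + al(41) → 81
be(42) + 47 → 89
ze(51) + 81 → 132
89 + 132 → 221
The encoded length is the sum of every internal node's weight: 47 + 81 + 89 + 132 + 221 = 570 bits.

570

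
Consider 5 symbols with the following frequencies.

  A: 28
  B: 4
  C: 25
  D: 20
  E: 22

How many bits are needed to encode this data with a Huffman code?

Merge the two smallest weights repeatedly:
combine B(4), D(20) → 24
combine E(22), 24 → 46
combine C(25), A(28) → 53
combine 46, 53 → 99
The encoded length is the sum of every internal node's weight: 24 + 46 + 53 + 99 = 222 bits.

222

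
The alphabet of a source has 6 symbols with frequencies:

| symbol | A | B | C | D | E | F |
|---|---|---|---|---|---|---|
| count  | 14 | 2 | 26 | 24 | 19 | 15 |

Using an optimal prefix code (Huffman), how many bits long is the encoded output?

Merge the two smallest weights repeatedly:
combine B(2), A(14) → 16
combine F(15), 16 → 31
combine E(19), D(24) → 43
combine C(26), 31 → 57
combine 43, 57 → 100
The encoded length is the sum of every internal node's weight: 16 + 31 + 43 + 57 + 100 = 247 bits.

247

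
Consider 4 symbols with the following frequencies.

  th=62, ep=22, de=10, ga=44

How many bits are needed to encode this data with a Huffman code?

246

Build the Huffman tree bottom-up:
de(10) + ep(22) → 32
32 + ga(44) → 76
th(62) + 76 → 138
The encoded length is the sum of every internal node's weight: 32 + 76 + 138 = 246 bits.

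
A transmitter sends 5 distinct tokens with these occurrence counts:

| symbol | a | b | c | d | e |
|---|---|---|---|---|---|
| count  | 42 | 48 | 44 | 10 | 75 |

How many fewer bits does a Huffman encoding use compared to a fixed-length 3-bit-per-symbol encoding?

167

Fixed-length: 3 bits × 219 symbols = 657 bits.
Huffman merges:
d(10) + a(42) → 52
c(44) + b(48) → 92
52 + e(75) → 127
92 + 127 → 219
Huffman total = 52 + 92 + 127 + 219 = 490 bits.
Saving = 657 − 490 = 167 bits.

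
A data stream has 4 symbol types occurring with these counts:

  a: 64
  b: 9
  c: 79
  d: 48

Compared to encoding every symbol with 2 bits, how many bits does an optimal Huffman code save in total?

Fixed-length: 2 bits × 200 symbols = 400 bits.
Huffman merges:
combine b(9), d(48) → 57
combine 57, a(64) → 121
combine c(79), 121 → 200
Huffman total = 57 + 121 + 200 = 378 bits.
Saving = 400 − 378 = 22 bits.

22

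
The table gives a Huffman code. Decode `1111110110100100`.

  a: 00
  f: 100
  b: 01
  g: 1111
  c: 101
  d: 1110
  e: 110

geeff

Read left to right; each codeword is recognised as soon as it completes (prefix code):
  1111→g | 110→e | 110→e | 100→f | 100→f
Decoded message: geeff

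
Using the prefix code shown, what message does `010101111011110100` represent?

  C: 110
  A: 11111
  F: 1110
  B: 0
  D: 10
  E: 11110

Read left to right; each codeword is recognised as soon as it completes (prefix code):
  0→B | 10→D | 10→D | 11110→E | 11110→E | 10→D | 0→B
Decoded message: BDDEEDB

BDDEEDB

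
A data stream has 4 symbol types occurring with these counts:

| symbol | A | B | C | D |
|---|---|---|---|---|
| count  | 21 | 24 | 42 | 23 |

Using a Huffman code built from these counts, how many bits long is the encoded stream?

Build the Huffman tree bottom-up:
A(21) + D(23) → 44
B(24) + C(42) → 66
44 + 66 → 110
The encoded length is the sum of every internal node's weight: 44 + 66 + 110 = 220 bits.

220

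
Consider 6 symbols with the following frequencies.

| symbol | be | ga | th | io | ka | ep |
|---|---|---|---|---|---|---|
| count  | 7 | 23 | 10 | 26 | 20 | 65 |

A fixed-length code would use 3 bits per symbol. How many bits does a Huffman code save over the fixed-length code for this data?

113

Fixed-length: 3 bits × 151 symbols = 453 bits.
Huffman merges:
merge be(7) and th(10): 17
merge 17 and ka(20): 37
merge ga(23) and io(26): 49
merge 37 and 49: 86
merge ep(65) and 86: 151
Huffman total = 17 + 37 + 49 + 86 + 151 = 340 bits.
Saving = 453 − 340 = 113 bits.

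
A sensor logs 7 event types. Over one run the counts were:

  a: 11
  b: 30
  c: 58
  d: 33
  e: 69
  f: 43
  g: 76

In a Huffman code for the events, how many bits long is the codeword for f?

3

Repeatedly merge the two smallest:
combine a(11), b(30) → 41
combine d(33), 41 → 74
combine f(43), c(58) → 101
combine e(69), 74 → 143
combine g(76), 101 → 177
combine 143, 177 → 320
f's leaf is at depth 3, giving a 3-bit codeword.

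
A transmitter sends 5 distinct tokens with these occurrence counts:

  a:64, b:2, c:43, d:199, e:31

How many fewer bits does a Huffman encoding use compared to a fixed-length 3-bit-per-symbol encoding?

429

Fixed-length: 3 bits × 339 symbols = 1017 bits.
Huffman merges:
merge b(2) and e(31): 33
merge 33 and c(43): 76
merge a(64) and 76: 140
merge 140 and d(199): 339
Huffman total = 33 + 76 + 140 + 339 = 588 bits.
Saving = 1017 − 588 = 429 bits.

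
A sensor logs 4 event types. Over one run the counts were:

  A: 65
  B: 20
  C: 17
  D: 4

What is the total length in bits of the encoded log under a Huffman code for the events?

Build the Huffman tree bottom-up:
D(4) + C(17) → 21
B(20) + 21 → 41
41 + A(65) → 106
Total encoded bits = sum of merged weights = 21 + 41 + 106 = 168.

168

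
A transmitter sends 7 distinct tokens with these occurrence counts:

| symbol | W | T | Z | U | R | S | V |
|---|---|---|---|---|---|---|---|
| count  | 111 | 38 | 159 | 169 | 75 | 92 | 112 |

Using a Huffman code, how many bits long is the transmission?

Greedily combine the two least-frequent nodes:
merge T(38) and R(75): 113
merge S(92) and W(111): 203
merge V(112) and 113: 225
merge Z(159) and U(169): 328
merge 203 and 225: 428
merge 328 and 428: 756
Each symbol's bit-cost is frequency × depth; summing gives 2053 bits (equivalently 113 + 203 + 225 + 328 + 428 + 756).

2053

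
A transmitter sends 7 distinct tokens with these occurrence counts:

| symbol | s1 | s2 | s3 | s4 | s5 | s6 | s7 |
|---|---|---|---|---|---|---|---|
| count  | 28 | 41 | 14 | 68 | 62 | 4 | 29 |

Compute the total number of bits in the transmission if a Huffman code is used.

626

Merge the two smallest weights repeatedly:
s6(4) + s3(14) → 18
18 + s1(28) → 46
s7(29) + s2(41) → 70
46 + s5(62) → 108
s4(68) + 70 → 138
108 + 138 → 246
The encoded length is the sum of every internal node's weight: 18 + 46 + 70 + 108 + 138 + 246 = 626 bits.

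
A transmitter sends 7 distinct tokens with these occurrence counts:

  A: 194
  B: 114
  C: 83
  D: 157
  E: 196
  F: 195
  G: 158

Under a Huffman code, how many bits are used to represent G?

Build the tree from the bottom:
merge C(83) and B(114): 197
merge D(157) and G(158): 315
merge A(194) and F(195): 389
merge E(196) and 197: 393
merge 315 and 389: 704
merge 393 and 704: 1097
The subtree containing G is merged 3 times, so code length = 3.

3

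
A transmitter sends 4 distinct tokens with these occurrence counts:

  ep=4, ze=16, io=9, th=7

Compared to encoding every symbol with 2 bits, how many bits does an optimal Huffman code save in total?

Fixed-length: 2 bits × 36 symbols = 72 bits.
Huffman merges:
ep(4) + th(7) → 11
io(9) + 11 → 20
ze(16) + 20 → 36
Huffman total = 11 + 20 + 36 = 67 bits.
Saving = 72 − 67 = 5 bits.

5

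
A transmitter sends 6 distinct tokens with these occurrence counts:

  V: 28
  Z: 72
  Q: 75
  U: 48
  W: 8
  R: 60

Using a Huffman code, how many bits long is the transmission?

702

Build the Huffman tree bottom-up:
W(8) + V(28) → 36
36 + U(48) → 84
R(60) + Z(72) → 132
Q(75) + 84 → 159
132 + 159 → 291
Each symbol's bit-cost is frequency × depth; summing gives 702 bits (equivalently 36 + 84 + 132 + 159 + 291).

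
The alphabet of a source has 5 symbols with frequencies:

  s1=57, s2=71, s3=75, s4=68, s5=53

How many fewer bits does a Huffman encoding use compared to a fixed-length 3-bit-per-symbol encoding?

214

Fixed-length: 3 bits × 324 symbols = 972 bits.
Huffman merges:
combine s5(53), s1(57) → 110
combine s4(68), s2(71) → 139
combine s3(75), 110 → 185
combine 139, 185 → 324
Huffman total = 110 + 139 + 185 + 324 = 758 bits.
Saving = 972 − 758 = 214 bits.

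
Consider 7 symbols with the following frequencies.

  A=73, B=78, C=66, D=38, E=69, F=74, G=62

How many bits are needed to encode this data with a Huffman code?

Merge the two smallest weights repeatedly:
combine D(38), G(62) → 100
combine C(66), E(69) → 135
combine A(73), F(74) → 147
combine B(78), 100 → 178
combine 135, 147 → 282
combine 178, 282 → 460
Total encoded bits = sum of merged weights = 100 + 135 + 147 + 178 + 282 + 460 = 1302.

1302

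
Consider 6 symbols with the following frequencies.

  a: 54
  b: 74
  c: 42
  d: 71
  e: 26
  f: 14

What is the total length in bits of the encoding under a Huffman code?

684

Merge the two smallest weights repeatedly:
f(14) + e(26) → 40
40 + c(42) → 82
a(54) + d(71) → 125
b(74) + 82 → 156
125 + 156 → 281
Each symbol's bit-cost is frequency × depth; summing gives 684 bits (equivalently 40 + 82 + 125 + 156 + 281).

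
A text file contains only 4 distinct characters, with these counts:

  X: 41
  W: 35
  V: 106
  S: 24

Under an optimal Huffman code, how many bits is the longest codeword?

3

Merge the two lowest-weight nodes at each step:
S(24) + W(35) → 59
X(41) + 59 → 100
100 + V(106) → 206
The first pair merged (S, W) ends up deepest, at depth 3.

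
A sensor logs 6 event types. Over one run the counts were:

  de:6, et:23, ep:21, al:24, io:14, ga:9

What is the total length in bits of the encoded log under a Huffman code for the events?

238

Greedily combine the two least-frequent nodes:
combine de(6), ga(9) → 15
combine io(14), 15 → 29
combine ep(21), et(23) → 44
combine al(24), 29 → 53
combine 44, 53 → 97
The encoded length is the sum of every internal node's weight: 15 + 29 + 44 + 53 + 97 = 238 bits.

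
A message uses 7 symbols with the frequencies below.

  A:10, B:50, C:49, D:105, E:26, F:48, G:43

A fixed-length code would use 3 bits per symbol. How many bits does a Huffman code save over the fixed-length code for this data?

Fixed-length: 3 bits × 331 symbols = 993 bits.
Huffman merges:
A(10) + E(26) → 36
36 + G(43) → 79
F(48) + C(49) → 97
B(50) + 79 → 129
97 + D(105) → 202
129 + 202 → 331
Huffman total = 36 + 79 + 97 + 129 + 202 + 331 = 874 bits.
Saving = 993 − 874 = 119 bits.

119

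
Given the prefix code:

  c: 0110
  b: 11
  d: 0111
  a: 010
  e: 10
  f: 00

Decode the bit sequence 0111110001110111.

dbfdd

Read left to right; each codeword is recognised as soon as it completes (prefix code):
  0111→d | 11→b | 00→f | 0111→d | 0111→d
Decoded message: dbfdd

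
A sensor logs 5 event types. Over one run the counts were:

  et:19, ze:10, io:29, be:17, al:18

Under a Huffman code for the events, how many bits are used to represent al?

2

Build the tree from the bottom:
merge ze(10) and be(17): 27
merge al(18) and et(19): 37
merge 27 and io(29): 56
merge 37 and 56: 93
al's leaf is at depth 2, giving a 2-bit codeword.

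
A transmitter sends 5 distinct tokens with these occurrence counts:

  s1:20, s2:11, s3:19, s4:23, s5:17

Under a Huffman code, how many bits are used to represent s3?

2

Repeatedly merge the two smallest:
merge s2(11) and s5(17): 28
merge s3(19) and s1(20): 39
merge s4(23) and 28: 51
merge 39 and 51: 90
s3's leaf is at depth 2, giving a 2-bit codeword.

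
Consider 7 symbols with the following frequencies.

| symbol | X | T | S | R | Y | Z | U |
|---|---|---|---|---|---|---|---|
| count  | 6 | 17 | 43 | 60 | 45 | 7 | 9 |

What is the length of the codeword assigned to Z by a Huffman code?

5

Huffman merges, smallest pair first:
X(6) + Z(7) → 13
U(9) + 13 → 22
T(17) + 22 → 39
39 + S(43) → 82
Y(45) + R(60) → 105
82 + 105 → 187
Z sits 5 levels below the root, so its codeword is 5 bits.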